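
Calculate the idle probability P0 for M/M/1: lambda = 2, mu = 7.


P0 = 1 - rho = 1 - 2/7 = 0.7143

0.7143


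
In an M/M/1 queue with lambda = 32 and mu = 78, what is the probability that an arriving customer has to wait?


P(wait) = rho = lambda/mu = 32/78 = 0.4103

0.4103


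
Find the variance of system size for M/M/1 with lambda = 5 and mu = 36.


rho = 5/36; Var(N) = rho/(1-rho)^2 = 0.19

0.19


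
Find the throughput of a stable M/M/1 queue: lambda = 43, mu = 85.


For a stable queue (lambda < mu), throughput = lambda = 43 per hour

43 per hour


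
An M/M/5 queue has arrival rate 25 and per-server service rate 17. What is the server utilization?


rho = lambda/(c*mu) = 25/(5*17) = 0.2941

0.2941


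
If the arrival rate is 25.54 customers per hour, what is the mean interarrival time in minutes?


Mean interarrival time = 60/lambda = 60/25.54 = 2.35 minutes

2.35 minutes


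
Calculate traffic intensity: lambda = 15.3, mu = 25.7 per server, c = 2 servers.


rho = lambda / (c * mu) = 15.3 / (2 * 25.7) = 0.2977

0.2977


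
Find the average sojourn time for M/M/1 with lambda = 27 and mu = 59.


W = 1/(mu - lambda) = 1/(59 - 27) = 0.0313 hours

0.0313 hours


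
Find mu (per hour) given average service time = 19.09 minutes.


mu = 60 / avg_service_time = 60 / 19.09 = 3.14 per hour

3.14 per hour


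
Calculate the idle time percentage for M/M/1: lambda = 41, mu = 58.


Idle fraction = (1 - rho) * 100 = (1 - 41/58) * 100 = 29.3%

29.3%


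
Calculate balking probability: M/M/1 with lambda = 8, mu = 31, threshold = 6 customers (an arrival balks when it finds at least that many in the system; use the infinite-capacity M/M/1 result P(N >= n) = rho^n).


P(N >= 6) = rho^6 = (8/31)^6 = 0.0003

0.0003


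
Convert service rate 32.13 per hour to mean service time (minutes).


Mean service time = 60/mu = 60/32.13 = 1.87 minutes

1.87 minutes


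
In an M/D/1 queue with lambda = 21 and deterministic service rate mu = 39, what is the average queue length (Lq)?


M/D/1: Lq = rho^2 / (2*(1-rho)) where rho = 21/39; Lq = 0.31

0.31


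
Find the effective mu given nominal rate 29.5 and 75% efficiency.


Effective rate = mu * efficiency = 29.5 * 0.75 = 22.13 per hour

22.13 per hour


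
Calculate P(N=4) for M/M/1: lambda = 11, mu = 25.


rho = 11/25; P(n) = (1-rho)*rho^n = (1-11/25)*(11/25)^4 = 0.021

0.021


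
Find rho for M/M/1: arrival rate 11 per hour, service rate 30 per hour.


rho = lambda/mu = 11/30 = 0.3667

0.3667


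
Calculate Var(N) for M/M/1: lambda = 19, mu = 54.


rho = 19/54; Var(N) = rho/(1-rho)^2 = 0.84

0.84


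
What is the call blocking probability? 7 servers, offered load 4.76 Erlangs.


B(N,A) = (A^N/N!) / sum(A^k/k!, k=0..N) with N=7, A=4.76 = 0.1057

0.1057


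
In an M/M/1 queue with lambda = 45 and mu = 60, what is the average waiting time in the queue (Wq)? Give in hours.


rho = 45/60; Wq = rho/(mu - lambda) = 0.05 hours

0.05 hours


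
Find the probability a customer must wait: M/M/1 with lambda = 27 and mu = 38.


P(wait) = rho = lambda/mu = 27/38 = 0.7105

0.7105


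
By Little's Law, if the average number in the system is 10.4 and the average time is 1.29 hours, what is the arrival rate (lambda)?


lambda = L / W = 10.4 / 1.29 = 8.06 per hour

8.06 per hour


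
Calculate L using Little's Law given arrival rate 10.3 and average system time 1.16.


L = lambda * W = 10.3 * 1.16 = 11.95

11.95


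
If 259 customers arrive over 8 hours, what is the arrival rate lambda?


lambda = total arrivals / time = 259 / 8 = 32.38 per hour

32.38 per hour


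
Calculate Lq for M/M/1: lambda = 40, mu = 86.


rho = 40/86; Lq = rho^2/(1-rho) = 0.4

0.4


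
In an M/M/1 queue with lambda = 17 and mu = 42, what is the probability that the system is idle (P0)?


P0 = 1 - rho = 1 - 17/42 = 0.5952

0.5952


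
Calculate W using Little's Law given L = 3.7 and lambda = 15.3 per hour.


W = L / lambda = 3.7 / 15.3 = 0.2418 hours

0.2418 hours


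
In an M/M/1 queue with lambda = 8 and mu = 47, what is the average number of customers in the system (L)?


rho = 8/47; L = rho/(1-rho) = 0.21

0.21


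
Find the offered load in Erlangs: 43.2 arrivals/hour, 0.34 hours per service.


Offered load a = lambda * E[S] = 43.2 * 0.34 = 14.69 Erlangs

14.69 Erlangs


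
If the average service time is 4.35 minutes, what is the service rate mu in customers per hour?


mu = 60 / avg_service_time = 60 / 4.35 = 13.79 per hour

13.79 per hour


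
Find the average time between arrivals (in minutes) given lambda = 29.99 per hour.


Mean interarrival time = 60/lambda = 60/29.99 = 2.0 minutes

2.0 minutes


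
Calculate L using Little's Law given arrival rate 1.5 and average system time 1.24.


L = lambda * W = 1.5 * 1.24 = 1.86

1.86


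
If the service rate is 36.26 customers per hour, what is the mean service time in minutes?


Mean service time = 60/mu = 60/36.26 = 1.65 minutes

1.65 minutes


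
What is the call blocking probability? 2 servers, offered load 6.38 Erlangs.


B(N,A) = (A^N/N!) / sum(A^k/k!, k=0..N) with N=2, A=6.38 = 0.7339

0.7339


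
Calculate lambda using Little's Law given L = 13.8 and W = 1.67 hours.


lambda = L / W = 13.8 / 1.67 = 8.26 per hour

8.26 per hour


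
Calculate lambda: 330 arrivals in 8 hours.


lambda = total arrivals / time = 330 / 8 = 41.25 per hour

41.25 per hour


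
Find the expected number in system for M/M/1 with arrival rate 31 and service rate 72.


rho = 31/72; L = rho/(1-rho) = 0.76

0.76


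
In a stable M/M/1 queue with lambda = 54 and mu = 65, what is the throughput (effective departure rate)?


For a stable queue (lambda < mu), throughput = lambda = 54 per hour

54 per hour


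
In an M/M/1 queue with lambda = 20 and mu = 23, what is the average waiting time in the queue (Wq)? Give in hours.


rho = 20/23; Wq = rho/(mu - lambda) = 0.2899 hours

0.2899 hours


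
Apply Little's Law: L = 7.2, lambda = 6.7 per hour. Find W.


W = L / lambda = 7.2 / 6.7 = 1.0746 hours

1.0746 hours


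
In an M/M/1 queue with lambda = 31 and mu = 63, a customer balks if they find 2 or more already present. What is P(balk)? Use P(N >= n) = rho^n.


P(N >= 2) = rho^2 = (31/63)^2 = 0.2421

0.2421


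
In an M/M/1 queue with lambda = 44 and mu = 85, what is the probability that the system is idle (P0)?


P0 = 1 - rho = 1 - 44/85 = 0.4824

0.4824


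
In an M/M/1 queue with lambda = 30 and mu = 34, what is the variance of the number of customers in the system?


rho = 30/34; Var(N) = rho/(1-rho)^2 = 63.75

63.75


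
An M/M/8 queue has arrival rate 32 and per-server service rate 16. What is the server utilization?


rho = lambda/(c*mu) = 32/(8*16) = 0.25

0.25


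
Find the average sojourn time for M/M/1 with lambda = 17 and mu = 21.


W = 1/(mu - lambda) = 1/(21 - 17) = 0.25 hours

0.25 hours


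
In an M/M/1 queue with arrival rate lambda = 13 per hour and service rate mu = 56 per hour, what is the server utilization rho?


rho = lambda/mu = 13/56 = 0.2321

0.2321


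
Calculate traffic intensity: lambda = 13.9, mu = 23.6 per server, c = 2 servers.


rho = lambda / (c * mu) = 13.9 / (2 * 23.6) = 0.2945

0.2945


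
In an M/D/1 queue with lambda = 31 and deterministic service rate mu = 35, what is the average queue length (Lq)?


M/D/1: Lq = rho^2 / (2*(1-rho)) where rho = 31/35; Lq = 3.43

3.43


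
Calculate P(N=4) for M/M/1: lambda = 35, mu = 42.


rho = 35/42; P(n) = (1-rho)*rho^n = (1-35/42)*(35/42)^4 = 0.0804

0.0804


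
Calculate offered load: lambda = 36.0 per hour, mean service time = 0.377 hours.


Offered load a = lambda * E[S] = 36.0 * 0.377 = 13.57 Erlangs

13.57 Erlangs


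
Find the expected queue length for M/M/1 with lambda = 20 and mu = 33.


rho = 20/33; Lq = rho^2/(1-rho) = 0.93

0.93


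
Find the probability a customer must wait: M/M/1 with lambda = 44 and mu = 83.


P(wait) = rho = lambda/mu = 44/83 = 0.5301

0.5301


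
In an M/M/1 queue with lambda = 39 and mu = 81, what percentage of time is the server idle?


Idle fraction = (1 - rho) * 100 = (1 - 39/81) * 100 = 51.9%

51.9%


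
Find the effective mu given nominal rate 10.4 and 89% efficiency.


Effective rate = mu * efficiency = 10.4 * 0.89 = 9.26 per hour

9.26 per hour


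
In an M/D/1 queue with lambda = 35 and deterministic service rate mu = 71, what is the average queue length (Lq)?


M/D/1: Lq = rho^2 / (2*(1-rho)) where rho = 35/71; Lq = 0.24

0.24


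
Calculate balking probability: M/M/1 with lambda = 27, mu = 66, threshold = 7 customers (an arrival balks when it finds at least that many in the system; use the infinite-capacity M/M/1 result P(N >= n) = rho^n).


P(N >= 7) = rho^7 = (27/66)^7 = 0.0019

0.0019


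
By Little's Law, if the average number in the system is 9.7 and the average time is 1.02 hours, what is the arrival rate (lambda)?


lambda = L / W = 9.7 / 1.02 = 9.51 per hour

9.51 per hour


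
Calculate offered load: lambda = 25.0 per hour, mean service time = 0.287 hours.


Offered load a = lambda * E[S] = 25.0 * 0.287 = 7.18 Erlangs

7.18 Erlangs


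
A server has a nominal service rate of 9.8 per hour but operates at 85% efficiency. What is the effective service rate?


Effective rate = mu * efficiency = 9.8 * 0.85 = 8.33 per hour

8.33 per hour


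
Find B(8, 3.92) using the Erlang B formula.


B(N,A) = (A^N/N!) / sum(A^k/k!, k=0..N) with N=8, A=3.92 = 0.028

0.028


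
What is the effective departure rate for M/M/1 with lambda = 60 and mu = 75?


For a stable queue (lambda < mu), throughput = lambda = 60 per hour

60 per hour


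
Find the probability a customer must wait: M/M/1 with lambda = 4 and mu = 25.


P(wait) = rho = lambda/mu = 4/25 = 0.16

0.16


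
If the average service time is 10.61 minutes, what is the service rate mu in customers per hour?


mu = 60 / avg_service_time = 60 / 10.61 = 5.66 per hour

5.66 per hour


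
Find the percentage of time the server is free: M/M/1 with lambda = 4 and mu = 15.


Idle fraction = (1 - rho) * 100 = (1 - 4/15) * 100 = 73.3%

73.3%


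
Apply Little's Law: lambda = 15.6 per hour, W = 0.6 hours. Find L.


L = lambda * W = 15.6 * 0.6 = 9.36

9.36


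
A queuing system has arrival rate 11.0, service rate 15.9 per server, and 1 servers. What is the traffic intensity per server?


rho = lambda / (c * mu) = 11.0 / (1 * 15.9) = 0.6918

0.6918


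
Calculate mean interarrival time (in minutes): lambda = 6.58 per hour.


Mean interarrival time = 60/lambda = 60/6.58 = 9.12 minutes

9.12 minutes


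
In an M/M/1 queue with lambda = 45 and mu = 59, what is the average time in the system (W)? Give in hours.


W = 1/(mu - lambda) = 1/(59 - 45) = 0.0714 hours

0.0714 hours


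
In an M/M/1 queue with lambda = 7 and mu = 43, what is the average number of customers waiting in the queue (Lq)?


rho = 7/43; Lq = rho^2/(1-rho) = 0.03

0.03


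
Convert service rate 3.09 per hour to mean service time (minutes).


Mean service time = 60/mu = 60/3.09 = 19.42 minutes

19.42 minutes


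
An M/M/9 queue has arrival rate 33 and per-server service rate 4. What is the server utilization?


rho = lambda/(c*mu) = 33/(9*4) = 0.9167

0.9167


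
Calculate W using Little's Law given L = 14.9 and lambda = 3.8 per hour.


W = L / lambda = 14.9 / 3.8 = 3.9211 hours

3.9211 hours


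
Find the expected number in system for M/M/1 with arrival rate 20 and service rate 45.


rho = 20/45; L = rho/(1-rho) = 0.8

0.8


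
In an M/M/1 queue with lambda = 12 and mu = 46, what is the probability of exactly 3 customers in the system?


rho = 12/46; P(n) = (1-rho)*rho^n = (1-12/46)*(12/46)^3 = 0.0131

0.0131


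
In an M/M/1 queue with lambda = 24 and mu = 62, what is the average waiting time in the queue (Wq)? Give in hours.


rho = 24/62; Wq = rho/(mu - lambda) = 0.0102 hours

0.0102 hours


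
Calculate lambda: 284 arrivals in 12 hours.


lambda = total arrivals / time = 284 / 12 = 23.67 per hour

23.67 per hour


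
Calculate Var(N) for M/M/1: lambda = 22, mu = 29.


rho = 22/29; Var(N) = rho/(1-rho)^2 = 13.02

13.02


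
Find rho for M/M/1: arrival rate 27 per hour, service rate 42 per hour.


rho = lambda/mu = 27/42 = 0.6429

0.6429


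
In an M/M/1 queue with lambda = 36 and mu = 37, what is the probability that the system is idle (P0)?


P0 = 1 - rho = 1 - 36/37 = 0.027

0.027


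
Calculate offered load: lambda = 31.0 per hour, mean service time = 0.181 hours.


Offered load a = lambda * E[S] = 31.0 * 0.181 = 5.61 Erlangs

5.61 Erlangs


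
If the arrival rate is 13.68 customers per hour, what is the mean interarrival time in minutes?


Mean interarrival time = 60/lambda = 60/13.68 = 4.39 minutes

4.39 minutes


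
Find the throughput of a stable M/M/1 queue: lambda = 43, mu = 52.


For a stable queue (lambda < mu), throughput = lambda = 43 per hour

43 per hour


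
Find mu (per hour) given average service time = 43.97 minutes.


mu = 60 / avg_service_time = 60 / 43.97 = 1.36 per hour

1.36 per hour


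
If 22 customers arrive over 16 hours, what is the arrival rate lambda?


lambda = total arrivals / time = 22 / 16 = 1.38 per hour

1.38 per hour


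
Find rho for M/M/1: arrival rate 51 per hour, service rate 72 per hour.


rho = lambda/mu = 51/72 = 0.7083

0.7083


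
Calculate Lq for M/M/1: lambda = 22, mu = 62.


rho = 22/62; Lq = rho^2/(1-rho) = 0.2

0.2


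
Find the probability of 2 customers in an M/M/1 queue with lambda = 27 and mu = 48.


rho = 27/48; P(n) = (1-rho)*rho^n = (1-27/48)*(27/48)^2 = 0.1384

0.1384


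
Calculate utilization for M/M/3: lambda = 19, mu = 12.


rho = lambda/(c*mu) = 19/(3*12) = 0.5278

0.5278


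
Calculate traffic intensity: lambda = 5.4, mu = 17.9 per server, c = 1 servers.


rho = lambda / (c * mu) = 5.4 / (1 * 17.9) = 0.3017

0.3017


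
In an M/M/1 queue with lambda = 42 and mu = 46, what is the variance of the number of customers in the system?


rho = 42/46; Var(N) = rho/(1-rho)^2 = 120.75

120.75


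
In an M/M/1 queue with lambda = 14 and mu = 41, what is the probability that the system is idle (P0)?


P0 = 1 - rho = 1 - 14/41 = 0.6585

0.6585


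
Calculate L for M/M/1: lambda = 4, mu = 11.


rho = 4/11; L = rho/(1-rho) = 0.57

0.57


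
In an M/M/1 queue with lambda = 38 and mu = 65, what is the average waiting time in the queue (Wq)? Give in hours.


rho = 38/65; Wq = rho/(mu - lambda) = 0.0217 hours

0.0217 hours


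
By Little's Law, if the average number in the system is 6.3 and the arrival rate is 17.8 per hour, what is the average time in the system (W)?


W = L / lambda = 6.3 / 17.8 = 0.3539 hours

0.3539 hours


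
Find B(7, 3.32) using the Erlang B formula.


B(N,A) = (A^N/N!) / sum(A^k/k!, k=0..N) with N=7, A=3.32 = 0.0326

0.0326


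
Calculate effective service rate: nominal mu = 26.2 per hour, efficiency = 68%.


Effective rate = mu * efficiency = 26.2 * 0.68 = 17.82 per hour

17.82 per hour


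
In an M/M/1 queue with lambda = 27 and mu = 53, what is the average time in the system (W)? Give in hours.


W = 1/(mu - lambda) = 1/(53 - 27) = 0.0385 hours

0.0385 hours


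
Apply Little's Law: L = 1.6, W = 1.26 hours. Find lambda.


lambda = L / W = 1.6 / 1.26 = 1.27 per hour

1.27 per hour


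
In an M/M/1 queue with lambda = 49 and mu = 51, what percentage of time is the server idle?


Idle fraction = (1 - rho) * 100 = (1 - 49/51) * 100 = 3.9%

3.9%


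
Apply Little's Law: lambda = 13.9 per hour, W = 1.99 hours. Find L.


L = lambda * W = 13.9 * 1.99 = 27.66

27.66


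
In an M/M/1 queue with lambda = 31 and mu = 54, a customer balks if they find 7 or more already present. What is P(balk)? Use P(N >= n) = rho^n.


P(N >= 7) = rho^7 = (31/54)^7 = 0.0205

0.0205


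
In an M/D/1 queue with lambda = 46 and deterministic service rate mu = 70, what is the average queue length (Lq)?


M/D/1: Lq = rho^2 / (2*(1-rho)) where rho = 46/70; Lq = 0.63

0.63


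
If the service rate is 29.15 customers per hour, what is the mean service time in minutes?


Mean service time = 60/mu = 60/29.15 = 2.06 minutes

2.06 minutes


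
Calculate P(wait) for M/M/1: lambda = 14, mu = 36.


P(wait) = rho = lambda/mu = 14/36 = 0.3889

0.3889


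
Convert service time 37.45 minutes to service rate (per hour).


mu = 60 / avg_service_time = 60 / 37.45 = 1.6 per hour

1.6 per hour


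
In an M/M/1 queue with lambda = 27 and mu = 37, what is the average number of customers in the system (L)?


rho = 27/37; L = rho/(1-rho) = 2.7

2.7


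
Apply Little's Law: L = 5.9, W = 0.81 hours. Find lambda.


lambda = L / W = 5.9 / 0.81 = 7.28 per hour

7.28 per hour


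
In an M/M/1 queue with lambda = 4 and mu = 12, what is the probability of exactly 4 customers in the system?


rho = 4/12; P(n) = (1-rho)*rho^n = (1-4/12)*(4/12)^4 = 0.0082

0.0082


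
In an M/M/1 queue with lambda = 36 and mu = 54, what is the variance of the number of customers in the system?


rho = 36/54; Var(N) = rho/(1-rho)^2 = 6.0

6.0


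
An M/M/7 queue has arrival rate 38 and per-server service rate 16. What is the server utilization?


rho = lambda/(c*mu) = 38/(7*16) = 0.3393

0.3393


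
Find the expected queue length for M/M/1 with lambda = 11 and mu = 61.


rho = 11/61; Lq = rho^2/(1-rho) = 0.04

0.04


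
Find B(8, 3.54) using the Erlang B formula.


B(N,A) = (A^N/N!) / sum(A^k/k!, k=0..N) with N=8, A=3.54 = 0.0179

0.0179


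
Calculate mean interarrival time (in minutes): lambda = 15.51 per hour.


Mean interarrival time = 60/lambda = 60/15.51 = 3.87 minutes

3.87 minutes


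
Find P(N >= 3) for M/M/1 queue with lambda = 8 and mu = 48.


P(N >= 3) = rho^3 = (8/48)^3 = 0.0046

0.0046


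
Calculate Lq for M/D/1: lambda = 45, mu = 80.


M/D/1: Lq = rho^2 / (2*(1-rho)) where rho = 45/80; Lq = 0.36

0.36


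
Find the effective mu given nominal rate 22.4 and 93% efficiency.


Effective rate = mu * efficiency = 22.4 * 0.93 = 20.83 per hour

20.83 per hour


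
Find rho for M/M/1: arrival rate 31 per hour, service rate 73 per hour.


rho = lambda/mu = 31/73 = 0.4247

0.4247


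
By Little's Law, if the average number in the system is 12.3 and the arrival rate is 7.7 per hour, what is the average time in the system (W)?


W = L / lambda = 12.3 / 7.7 = 1.5974 hours

1.5974 hours


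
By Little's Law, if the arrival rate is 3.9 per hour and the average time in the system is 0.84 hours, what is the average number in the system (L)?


L = lambda * W = 3.9 * 0.84 = 3.28

3.28


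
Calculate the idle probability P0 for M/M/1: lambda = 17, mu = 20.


P0 = 1 - rho = 1 - 17/20 = 0.15

0.15


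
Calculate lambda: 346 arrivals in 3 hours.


lambda = total arrivals / time = 346 / 3 = 115.33 per hour

115.33 per hour


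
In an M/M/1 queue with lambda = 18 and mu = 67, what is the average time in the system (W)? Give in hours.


W = 1/(mu - lambda) = 1/(67 - 18) = 0.0204 hours

0.0204 hours


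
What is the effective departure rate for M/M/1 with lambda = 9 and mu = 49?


For a stable queue (lambda < mu), throughput = lambda = 9 per hour

9 per hour


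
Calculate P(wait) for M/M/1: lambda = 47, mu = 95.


P(wait) = rho = lambda/mu = 47/95 = 0.4947

0.4947


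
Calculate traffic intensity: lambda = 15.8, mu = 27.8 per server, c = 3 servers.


rho = lambda / (c * mu) = 15.8 / (3 * 27.8) = 0.1894

0.1894


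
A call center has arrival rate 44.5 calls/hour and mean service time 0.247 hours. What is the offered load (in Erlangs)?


Offered load a = lambda * E[S] = 44.5 * 0.247 = 10.99 Erlangs

10.99 Erlangs


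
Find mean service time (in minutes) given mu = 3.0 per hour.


Mean service time = 60/mu = 60/3.0 = 20.0 minutes

20.0 minutes


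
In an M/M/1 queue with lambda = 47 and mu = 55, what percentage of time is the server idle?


Idle fraction = (1 - rho) * 100 = (1 - 47/55) * 100 = 14.5%

14.5%


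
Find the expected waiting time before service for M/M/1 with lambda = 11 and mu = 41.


rho = 11/41; Wq = rho/(mu - lambda) = 0.0089 hours

0.0089 hours


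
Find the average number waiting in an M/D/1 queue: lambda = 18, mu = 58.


M/D/1: Lq = rho^2 / (2*(1-rho)) where rho = 18/58; Lq = 0.07

0.07


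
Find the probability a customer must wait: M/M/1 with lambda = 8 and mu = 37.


P(wait) = rho = lambda/mu = 8/37 = 0.2162

0.2162


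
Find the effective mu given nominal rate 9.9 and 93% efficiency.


Effective rate = mu * efficiency = 9.9 * 0.93 = 9.21 per hour

9.21 per hour


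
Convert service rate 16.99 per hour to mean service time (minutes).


Mean service time = 60/mu = 60/16.99 = 3.53 minutes

3.53 minutes


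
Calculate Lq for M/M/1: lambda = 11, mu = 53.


rho = 11/53; Lq = rho^2/(1-rho) = 0.05

0.05


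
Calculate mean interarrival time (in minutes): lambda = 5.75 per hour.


Mean interarrival time = 60/lambda = 60/5.75 = 10.43 minutes

10.43 minutes


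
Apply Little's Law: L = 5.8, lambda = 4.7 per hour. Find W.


W = L / lambda = 5.8 / 4.7 = 1.234 hours

1.234 hours


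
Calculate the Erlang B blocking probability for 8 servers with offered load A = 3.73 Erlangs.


B(N,A) = (A^N/N!) / sum(A^k/k!, k=0..N) with N=8, A=3.73 = 0.0226

0.0226


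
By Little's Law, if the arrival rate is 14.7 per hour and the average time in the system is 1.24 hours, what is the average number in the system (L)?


L = lambda * W = 14.7 * 1.24 = 18.23

18.23


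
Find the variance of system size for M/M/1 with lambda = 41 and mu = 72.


rho = 41/72; Var(N) = rho/(1-rho)^2 = 3.07

3.07


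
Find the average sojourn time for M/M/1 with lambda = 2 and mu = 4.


W = 1/(mu - lambda) = 1/(4 - 2) = 0.5 hours

0.5 hours


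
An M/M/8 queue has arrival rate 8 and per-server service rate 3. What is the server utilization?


rho = lambda/(c*mu) = 8/(8*3) = 0.3333

0.3333


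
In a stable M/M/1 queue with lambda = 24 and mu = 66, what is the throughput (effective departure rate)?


For a stable queue (lambda < mu), throughput = lambda = 24 per hour

24 per hour


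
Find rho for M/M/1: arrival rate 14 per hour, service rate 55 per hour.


rho = lambda/mu = 14/55 = 0.2545

0.2545


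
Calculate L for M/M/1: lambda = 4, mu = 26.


rho = 4/26; L = rho/(1-rho) = 0.18

0.18


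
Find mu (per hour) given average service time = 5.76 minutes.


mu = 60 / avg_service_time = 60 / 5.76 = 10.42 per hour

10.42 per hour


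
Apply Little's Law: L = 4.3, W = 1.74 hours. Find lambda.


lambda = L / W = 4.3 / 1.74 = 2.47 per hour

2.47 per hour


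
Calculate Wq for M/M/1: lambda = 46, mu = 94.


rho = 46/94; Wq = rho/(mu - lambda) = 0.0102 hours

0.0102 hours


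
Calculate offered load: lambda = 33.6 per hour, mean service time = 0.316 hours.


Offered load a = lambda * E[S] = 33.6 * 0.316 = 10.62 Erlangs

10.62 Erlangs


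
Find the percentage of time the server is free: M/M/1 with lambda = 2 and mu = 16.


Idle fraction = (1 - rho) * 100 = (1 - 2/16) * 100 = 87.5%

87.5%


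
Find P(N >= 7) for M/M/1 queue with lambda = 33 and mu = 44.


P(N >= 7) = rho^7 = (33/44)^7 = 0.1335

0.1335


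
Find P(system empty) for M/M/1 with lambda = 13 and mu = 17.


P0 = 1 - rho = 1 - 13/17 = 0.2353

0.2353


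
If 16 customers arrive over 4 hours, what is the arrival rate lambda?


lambda = total arrivals / time = 16 / 4 = 4.0 per hour

4.0 per hour


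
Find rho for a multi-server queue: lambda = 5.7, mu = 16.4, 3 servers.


rho = lambda / (c * mu) = 5.7 / (3 * 16.4) = 0.1159

0.1159


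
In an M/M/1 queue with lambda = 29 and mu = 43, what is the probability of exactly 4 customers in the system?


rho = 29/43; P(n) = (1-rho)*rho^n = (1-29/43)*(29/43)^4 = 0.0674

0.0674


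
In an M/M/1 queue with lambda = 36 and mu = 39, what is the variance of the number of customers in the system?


rho = 36/39; Var(N) = rho/(1-rho)^2 = 156.0

156.0


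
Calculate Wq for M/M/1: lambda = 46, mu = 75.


rho = 46/75; Wq = rho/(mu - lambda) = 0.0211 hours

0.0211 hours


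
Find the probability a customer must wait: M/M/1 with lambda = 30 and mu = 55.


P(wait) = rho = lambda/mu = 30/55 = 0.5455

0.5455


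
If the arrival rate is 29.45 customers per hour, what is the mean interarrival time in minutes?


Mean interarrival time = 60/lambda = 60/29.45 = 2.04 minutes

2.04 minutes


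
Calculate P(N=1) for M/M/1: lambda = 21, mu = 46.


rho = 21/46; P(n) = (1-rho)*rho^n = (1-21/46)*(21/46)^1 = 0.2481

0.2481


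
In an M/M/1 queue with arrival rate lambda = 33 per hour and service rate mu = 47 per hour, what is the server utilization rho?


rho = lambda/mu = 33/47 = 0.7021

0.7021


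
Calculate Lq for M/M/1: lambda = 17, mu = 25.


rho = 17/25; Lq = rho^2/(1-rho) = 1.45

1.45


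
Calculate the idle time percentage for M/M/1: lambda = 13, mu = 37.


Idle fraction = (1 - rho) * 100 = (1 - 13/37) * 100 = 64.9%

64.9%


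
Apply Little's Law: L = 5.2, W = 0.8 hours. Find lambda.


lambda = L / W = 5.2 / 0.8 = 6.5 per hour

6.5 per hour


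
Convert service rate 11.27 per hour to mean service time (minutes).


Mean service time = 60/mu = 60/11.27 = 5.32 minutes

5.32 minutes


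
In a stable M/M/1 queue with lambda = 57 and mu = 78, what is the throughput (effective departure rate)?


For a stable queue (lambda < mu), throughput = lambda = 57 per hour

57 per hour


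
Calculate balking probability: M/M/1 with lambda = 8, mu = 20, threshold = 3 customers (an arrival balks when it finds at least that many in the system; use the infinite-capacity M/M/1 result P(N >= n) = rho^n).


P(N >= 3) = rho^3 = (8/20)^3 = 0.064

0.064


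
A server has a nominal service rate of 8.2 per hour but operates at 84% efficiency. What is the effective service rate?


Effective rate = mu * efficiency = 8.2 * 0.84 = 6.89 per hour

6.89 per hour


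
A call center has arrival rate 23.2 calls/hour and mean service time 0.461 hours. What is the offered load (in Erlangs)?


Offered load a = lambda * E[S] = 23.2 * 0.461 = 10.7 Erlangs

10.7 Erlangs


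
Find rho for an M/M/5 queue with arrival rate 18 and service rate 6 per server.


rho = lambda/(c*mu) = 18/(5*6) = 0.6

0.6


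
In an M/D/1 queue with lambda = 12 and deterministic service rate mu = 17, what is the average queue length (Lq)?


M/D/1: Lq = rho^2 / (2*(1-rho)) where rho = 12/17; Lq = 0.85

0.85


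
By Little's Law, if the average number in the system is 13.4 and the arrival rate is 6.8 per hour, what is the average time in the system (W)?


W = L / lambda = 13.4 / 6.8 = 1.9706 hours

1.9706 hours


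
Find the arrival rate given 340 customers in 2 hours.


lambda = total arrivals / time = 340 / 2 = 170.0 per hour

170.0 per hour


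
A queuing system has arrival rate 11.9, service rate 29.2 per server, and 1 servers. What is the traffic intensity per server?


rho = lambda / (c * mu) = 11.9 / (1 * 29.2) = 0.4075

0.4075


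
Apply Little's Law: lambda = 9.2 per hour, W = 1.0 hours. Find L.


L = lambda * W = 9.2 * 1.0 = 9.2

9.2


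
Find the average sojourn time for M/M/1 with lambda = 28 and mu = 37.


W = 1/(mu - lambda) = 1/(37 - 28) = 0.1111 hours

0.1111 hours


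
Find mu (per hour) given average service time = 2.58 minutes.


mu = 60 / avg_service_time = 60 / 2.58 = 23.26 per hour

23.26 per hour


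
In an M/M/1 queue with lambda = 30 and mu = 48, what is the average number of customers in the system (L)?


rho = 30/48; L = rho/(1-rho) = 1.67

1.67


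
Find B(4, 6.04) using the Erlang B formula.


B(N,A) = (A^N/N!) / sum(A^k/k!, k=0..N) with N=4, A=6.04 = 0.4721

0.4721


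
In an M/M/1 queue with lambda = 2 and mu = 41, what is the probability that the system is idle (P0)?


P0 = 1 - rho = 1 - 2/41 = 0.9512

0.9512


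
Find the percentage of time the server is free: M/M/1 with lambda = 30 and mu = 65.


Idle fraction = (1 - rho) * 100 = (1 - 30/65) * 100 = 53.8%

53.8%


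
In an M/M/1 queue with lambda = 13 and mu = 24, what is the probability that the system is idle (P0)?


P0 = 1 - rho = 1 - 13/24 = 0.4583

0.4583


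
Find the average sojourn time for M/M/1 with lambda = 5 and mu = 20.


W = 1/(mu - lambda) = 1/(20 - 5) = 0.0667 hours

0.0667 hours


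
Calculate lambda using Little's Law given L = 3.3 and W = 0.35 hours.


lambda = L / W = 3.3 / 0.35 = 9.43 per hour

9.43 per hour


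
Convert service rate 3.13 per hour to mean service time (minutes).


Mean service time = 60/mu = 60/3.13 = 19.17 minutes

19.17 minutes


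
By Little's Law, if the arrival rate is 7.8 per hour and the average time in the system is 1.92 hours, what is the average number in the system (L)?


L = lambda * W = 7.8 * 1.92 = 14.98

14.98


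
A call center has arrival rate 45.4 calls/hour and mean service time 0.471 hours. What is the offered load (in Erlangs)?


Offered load a = lambda * E[S] = 45.4 * 0.471 = 21.38 Erlangs

21.38 Erlangs


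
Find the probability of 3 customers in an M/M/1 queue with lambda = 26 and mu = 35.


rho = 26/35; P(n) = (1-rho)*rho^n = (1-26/35)*(26/35)^3 = 0.1054

0.1054


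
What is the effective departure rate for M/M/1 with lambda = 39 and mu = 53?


For a stable queue (lambda < mu), throughput = lambda = 39 per hour

39 per hour


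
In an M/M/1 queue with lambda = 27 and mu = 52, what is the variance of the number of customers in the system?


rho = 27/52; Var(N) = rho/(1-rho)^2 = 2.25

2.25


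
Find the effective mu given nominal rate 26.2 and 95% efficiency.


Effective rate = mu * efficiency = 26.2 * 0.95 = 24.89 per hour

24.89 per hour


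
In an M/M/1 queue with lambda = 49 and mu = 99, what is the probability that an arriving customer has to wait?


P(wait) = rho = lambda/mu = 49/99 = 0.4949

0.4949


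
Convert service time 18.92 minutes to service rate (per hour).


mu = 60 / avg_service_time = 60 / 18.92 = 3.17 per hour

3.17 per hour


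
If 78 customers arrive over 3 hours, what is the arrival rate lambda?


lambda = total arrivals / time = 78 / 3 = 26.0 per hour

26.0 per hour


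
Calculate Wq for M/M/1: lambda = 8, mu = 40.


rho = 8/40; Wq = rho/(mu - lambda) = 0.0063 hours

0.0063 hours


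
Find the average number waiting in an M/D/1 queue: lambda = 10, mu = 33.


M/D/1: Lq = rho^2 / (2*(1-rho)) where rho = 10/33; Lq = 0.07

0.07


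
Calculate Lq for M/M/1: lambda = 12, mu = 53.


rho = 12/53; Lq = rho^2/(1-rho) = 0.07

0.07


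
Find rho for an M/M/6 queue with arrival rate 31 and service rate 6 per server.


rho = lambda/(c*mu) = 31/(6*6) = 0.8611

0.8611


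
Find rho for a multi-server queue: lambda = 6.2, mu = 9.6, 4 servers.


rho = lambda / (c * mu) = 6.2 / (4 * 9.6) = 0.1615

0.1615


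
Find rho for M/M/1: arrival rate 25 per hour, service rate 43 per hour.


rho = lambda/mu = 25/43 = 0.5814

0.5814


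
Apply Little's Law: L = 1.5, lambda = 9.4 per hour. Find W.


W = L / lambda = 1.5 / 9.4 = 0.1596 hours

0.1596 hours


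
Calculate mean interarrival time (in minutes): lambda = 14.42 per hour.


Mean interarrival time = 60/lambda = 60/14.42 = 4.16 minutes

4.16 minutes


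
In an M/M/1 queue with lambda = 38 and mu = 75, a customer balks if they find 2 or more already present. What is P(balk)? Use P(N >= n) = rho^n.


P(N >= 2) = rho^2 = (38/75)^2 = 0.2567

0.2567


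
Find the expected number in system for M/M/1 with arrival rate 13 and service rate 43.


rho = 13/43; L = rho/(1-rho) = 0.43

0.43


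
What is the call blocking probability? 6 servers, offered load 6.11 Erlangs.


B(N,A) = (A^N/N!) / sum(A^k/k!, k=0..N) with N=6, A=6.11 = 0.2726

0.2726


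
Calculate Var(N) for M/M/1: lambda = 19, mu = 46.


rho = 19/46; Var(N) = rho/(1-rho)^2 = 1.2

1.2


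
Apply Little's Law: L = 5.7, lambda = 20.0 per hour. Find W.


W = L / lambda = 5.7 / 20.0 = 0.285 hours

0.285 hours


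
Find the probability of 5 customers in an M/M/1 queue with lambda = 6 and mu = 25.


rho = 6/25; P(n) = (1-rho)*rho^n = (1-6/25)*(6/25)^5 = 0.0006

0.0006


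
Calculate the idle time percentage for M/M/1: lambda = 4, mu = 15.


Idle fraction = (1 - rho) * 100 = (1 - 4/15) * 100 = 73.3%

73.3%


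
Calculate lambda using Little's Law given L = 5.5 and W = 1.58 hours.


lambda = L / W = 5.5 / 1.58 = 3.48 per hour

3.48 per hour


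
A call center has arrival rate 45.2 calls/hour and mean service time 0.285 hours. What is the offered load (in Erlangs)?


Offered load a = lambda * E[S] = 45.2 * 0.285 = 12.88 Erlangs

12.88 Erlangs


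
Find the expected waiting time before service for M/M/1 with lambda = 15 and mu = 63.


rho = 15/63; Wq = rho/(mu - lambda) = 0.005 hours

0.005 hours


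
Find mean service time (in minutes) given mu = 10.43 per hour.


Mean service time = 60/mu = 60/10.43 = 5.75 minutes

5.75 minutes


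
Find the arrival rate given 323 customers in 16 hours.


lambda = total arrivals / time = 323 / 16 = 20.19 per hour

20.19 per hour


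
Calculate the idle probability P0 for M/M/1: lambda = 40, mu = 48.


P0 = 1 - rho = 1 - 40/48 = 0.1667

0.1667


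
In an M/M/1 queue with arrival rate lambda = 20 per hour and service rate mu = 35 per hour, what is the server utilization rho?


rho = lambda/mu = 20/35 = 0.5714

0.5714


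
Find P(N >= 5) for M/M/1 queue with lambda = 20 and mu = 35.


P(N >= 5) = rho^5 = (20/35)^5 = 0.0609

0.0609


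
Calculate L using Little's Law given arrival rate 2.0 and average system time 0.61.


L = lambda * W = 2.0 * 0.61 = 1.22

1.22


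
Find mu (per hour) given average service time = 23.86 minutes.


mu = 60 / avg_service_time = 60 / 23.86 = 2.51 per hour

2.51 per hour


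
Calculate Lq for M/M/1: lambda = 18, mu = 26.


rho = 18/26; Lq = rho^2/(1-rho) = 1.56

1.56


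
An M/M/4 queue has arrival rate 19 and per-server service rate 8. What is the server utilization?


rho = lambda/(c*mu) = 19/(4*8) = 0.5938

0.5938


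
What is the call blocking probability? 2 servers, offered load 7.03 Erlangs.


B(N,A) = (A^N/N!) / sum(A^k/k!, k=0..N) with N=2, A=7.03 = 0.7547

0.7547


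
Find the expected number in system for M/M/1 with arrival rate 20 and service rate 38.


rho = 20/38; L = rho/(1-rho) = 1.11

1.11


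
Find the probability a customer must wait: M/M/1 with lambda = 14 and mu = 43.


P(wait) = rho = lambda/mu = 14/43 = 0.3256

0.3256


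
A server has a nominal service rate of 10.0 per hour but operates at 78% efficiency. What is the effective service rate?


Effective rate = mu * efficiency = 10.0 * 0.78 = 7.8 per hour

7.8 per hour


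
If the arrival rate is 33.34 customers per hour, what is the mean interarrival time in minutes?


Mean interarrival time = 60/lambda = 60/33.34 = 1.8 minutes

1.8 minutes


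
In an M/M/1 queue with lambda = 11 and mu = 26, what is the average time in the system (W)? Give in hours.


W = 1/(mu - lambda) = 1/(26 - 11) = 0.0667 hours

0.0667 hours


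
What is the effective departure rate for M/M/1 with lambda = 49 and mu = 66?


For a stable queue (lambda < mu), throughput = lambda = 49 per hour

49 per hour


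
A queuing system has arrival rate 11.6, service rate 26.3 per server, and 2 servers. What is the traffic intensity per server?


rho = lambda / (c * mu) = 11.6 / (2 * 26.3) = 0.2205

0.2205


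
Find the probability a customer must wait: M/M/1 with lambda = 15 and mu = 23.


P(wait) = rho = lambda/mu = 15/23 = 0.6522

0.6522


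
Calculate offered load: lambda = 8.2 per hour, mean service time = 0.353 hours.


Offered load a = lambda * E[S] = 8.2 * 0.353 = 2.89 Erlangs

2.89 Erlangs


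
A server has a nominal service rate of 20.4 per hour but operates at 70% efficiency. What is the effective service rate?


Effective rate = mu * efficiency = 20.4 * 0.7 = 14.28 per hour

14.28 per hour


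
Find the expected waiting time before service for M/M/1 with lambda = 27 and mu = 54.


rho = 27/54; Wq = rho/(mu - lambda) = 0.0185 hours

0.0185 hours


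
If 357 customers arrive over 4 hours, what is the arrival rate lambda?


lambda = total arrivals / time = 357 / 4 = 89.25 per hour

89.25 per hour


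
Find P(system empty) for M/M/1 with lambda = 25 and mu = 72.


P0 = 1 - rho = 1 - 25/72 = 0.6528

0.6528


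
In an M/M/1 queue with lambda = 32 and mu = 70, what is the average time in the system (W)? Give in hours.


W = 1/(mu - lambda) = 1/(70 - 32) = 0.0263 hours

0.0263 hours


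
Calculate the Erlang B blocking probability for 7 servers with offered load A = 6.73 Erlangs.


B(N,A) = (A^N/N!) / sum(A^k/k!, k=0..N) with N=7, A=6.73 = 0.232

0.232


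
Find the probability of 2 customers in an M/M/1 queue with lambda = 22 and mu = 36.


rho = 22/36; P(n) = (1-rho)*rho^n = (1-22/36)*(22/36)^2 = 0.1452

0.1452


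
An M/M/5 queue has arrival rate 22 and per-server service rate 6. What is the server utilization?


rho = lambda/(c*mu) = 22/(5*6) = 0.7333

0.7333


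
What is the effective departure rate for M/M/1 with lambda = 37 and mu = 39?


For a stable queue (lambda < mu), throughput = lambda = 37 per hour

37 per hour


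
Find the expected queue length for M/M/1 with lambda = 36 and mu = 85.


rho = 36/85; Lq = rho^2/(1-rho) = 0.31

0.31


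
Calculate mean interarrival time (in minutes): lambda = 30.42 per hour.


Mean interarrival time = 60/lambda = 60/30.42 = 1.97 minutes

1.97 minutes


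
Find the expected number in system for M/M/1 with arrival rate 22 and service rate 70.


rho = 22/70; L = rho/(1-rho) = 0.46

0.46


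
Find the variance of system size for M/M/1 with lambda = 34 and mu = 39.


rho = 34/39; Var(N) = rho/(1-rho)^2 = 53.04

53.04


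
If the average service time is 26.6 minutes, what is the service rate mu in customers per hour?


mu = 60 / avg_service_time = 60 / 26.6 = 2.26 per hour

2.26 per hour


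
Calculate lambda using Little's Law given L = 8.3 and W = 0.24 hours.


lambda = L / W = 8.3 / 0.24 = 34.58 per hour

34.58 per hour


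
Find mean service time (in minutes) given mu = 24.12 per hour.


Mean service time = 60/mu = 60/24.12 = 2.49 minutes

2.49 minutes


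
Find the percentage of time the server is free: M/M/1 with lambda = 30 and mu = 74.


Idle fraction = (1 - rho) * 100 = (1 - 30/74) * 100 = 59.5%

59.5%


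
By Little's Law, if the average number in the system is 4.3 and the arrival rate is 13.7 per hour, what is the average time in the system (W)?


W = L / lambda = 4.3 / 13.7 = 0.3139 hours

0.3139 hours


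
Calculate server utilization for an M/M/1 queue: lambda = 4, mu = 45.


rho = lambda/mu = 4/45 = 0.0889

0.0889


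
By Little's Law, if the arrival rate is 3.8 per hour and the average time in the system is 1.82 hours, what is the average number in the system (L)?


L = lambda * W = 3.8 * 1.82 = 6.92

6.92
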